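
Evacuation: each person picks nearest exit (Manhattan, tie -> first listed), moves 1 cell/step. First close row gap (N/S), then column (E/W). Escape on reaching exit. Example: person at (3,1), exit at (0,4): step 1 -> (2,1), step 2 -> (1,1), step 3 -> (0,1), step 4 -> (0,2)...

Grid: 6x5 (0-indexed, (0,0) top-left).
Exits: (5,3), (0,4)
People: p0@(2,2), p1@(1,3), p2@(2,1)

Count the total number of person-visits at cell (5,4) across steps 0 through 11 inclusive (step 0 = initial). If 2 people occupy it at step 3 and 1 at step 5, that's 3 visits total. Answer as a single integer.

Step 0: p0@(2,2) p1@(1,3) p2@(2,1) -> at (5,4): 0 [-], cum=0
Step 1: p0@(3,2) p1@(0,3) p2@(3,1) -> at (5,4): 0 [-], cum=0
Step 2: p0@(4,2) p1@ESC p2@(4,1) -> at (5,4): 0 [-], cum=0
Step 3: p0@(5,2) p1@ESC p2@(5,1) -> at (5,4): 0 [-], cum=0
Step 4: p0@ESC p1@ESC p2@(5,2) -> at (5,4): 0 [-], cum=0
Step 5: p0@ESC p1@ESC p2@ESC -> at (5,4): 0 [-], cum=0
Total visits = 0

Answer: 0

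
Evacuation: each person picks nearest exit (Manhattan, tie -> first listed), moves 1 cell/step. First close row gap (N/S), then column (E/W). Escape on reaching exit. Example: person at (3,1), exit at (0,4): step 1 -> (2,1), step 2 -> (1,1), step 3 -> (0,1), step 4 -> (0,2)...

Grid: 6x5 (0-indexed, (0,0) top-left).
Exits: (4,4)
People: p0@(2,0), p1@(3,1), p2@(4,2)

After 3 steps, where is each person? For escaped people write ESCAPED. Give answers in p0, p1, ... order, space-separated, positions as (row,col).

Step 1: p0:(2,0)->(3,0) | p1:(3,1)->(4,1) | p2:(4,2)->(4,3)
Step 2: p0:(3,0)->(4,0) | p1:(4,1)->(4,2) | p2:(4,3)->(4,4)->EXIT
Step 3: p0:(4,0)->(4,1) | p1:(4,2)->(4,3) | p2:escaped

(4,1) (4,3) ESCAPED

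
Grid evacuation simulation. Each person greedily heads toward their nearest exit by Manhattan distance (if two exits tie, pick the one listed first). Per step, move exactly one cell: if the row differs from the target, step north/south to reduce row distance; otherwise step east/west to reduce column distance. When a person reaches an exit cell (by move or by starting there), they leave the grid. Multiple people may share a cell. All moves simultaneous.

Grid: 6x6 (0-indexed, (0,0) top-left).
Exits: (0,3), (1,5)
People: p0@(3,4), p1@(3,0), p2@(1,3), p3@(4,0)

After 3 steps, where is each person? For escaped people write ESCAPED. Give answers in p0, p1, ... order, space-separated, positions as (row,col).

Step 1: p0:(3,4)->(2,4) | p1:(3,0)->(2,0) | p2:(1,3)->(0,3)->EXIT | p3:(4,0)->(3,0)
Step 2: p0:(2,4)->(1,4) | p1:(2,0)->(1,0) | p2:escaped | p3:(3,0)->(2,0)
Step 3: p0:(1,4)->(1,5)->EXIT | p1:(1,0)->(0,0) | p2:escaped | p3:(2,0)->(1,0)

ESCAPED (0,0) ESCAPED (1,0)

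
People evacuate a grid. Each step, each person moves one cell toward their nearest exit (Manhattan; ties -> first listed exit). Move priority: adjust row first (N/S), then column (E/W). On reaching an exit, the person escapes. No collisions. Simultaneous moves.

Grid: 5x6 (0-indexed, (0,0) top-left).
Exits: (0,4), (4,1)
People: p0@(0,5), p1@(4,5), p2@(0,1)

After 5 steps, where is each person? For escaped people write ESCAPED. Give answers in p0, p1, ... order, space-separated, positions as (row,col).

Step 1: p0:(0,5)->(0,4)->EXIT | p1:(4,5)->(4,4) | p2:(0,1)->(0,2)
Step 2: p0:escaped | p1:(4,4)->(4,3) | p2:(0,2)->(0,3)
Step 3: p0:escaped | p1:(4,3)->(4,2) | p2:(0,3)->(0,4)->EXIT
Step 4: p0:escaped | p1:(4,2)->(4,1)->EXIT | p2:escaped

ESCAPED ESCAPED ESCAPED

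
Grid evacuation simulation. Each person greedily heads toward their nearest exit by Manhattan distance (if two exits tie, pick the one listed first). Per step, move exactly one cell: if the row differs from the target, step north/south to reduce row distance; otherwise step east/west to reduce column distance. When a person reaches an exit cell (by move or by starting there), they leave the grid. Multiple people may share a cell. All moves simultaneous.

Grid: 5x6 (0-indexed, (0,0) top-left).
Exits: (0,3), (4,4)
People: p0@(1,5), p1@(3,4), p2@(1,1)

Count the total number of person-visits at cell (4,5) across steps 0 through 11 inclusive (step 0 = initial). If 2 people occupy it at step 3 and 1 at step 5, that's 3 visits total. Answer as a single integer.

Step 0: p0@(1,5) p1@(3,4) p2@(1,1) -> at (4,5): 0 [-], cum=0
Step 1: p0@(0,5) p1@ESC p2@(0,1) -> at (4,5): 0 [-], cum=0
Step 2: p0@(0,4) p1@ESC p2@(0,2) -> at (4,5): 0 [-], cum=0
Step 3: p0@ESC p1@ESC p2@ESC -> at (4,5): 0 [-], cum=0
Total visits = 0

Answer: 0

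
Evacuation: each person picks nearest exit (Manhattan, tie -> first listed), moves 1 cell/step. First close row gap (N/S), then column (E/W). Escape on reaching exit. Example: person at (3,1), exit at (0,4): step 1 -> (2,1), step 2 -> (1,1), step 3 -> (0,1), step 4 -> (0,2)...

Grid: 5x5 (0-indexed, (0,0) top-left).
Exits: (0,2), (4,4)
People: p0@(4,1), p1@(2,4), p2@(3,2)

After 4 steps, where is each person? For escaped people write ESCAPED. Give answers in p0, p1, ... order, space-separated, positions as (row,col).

Step 1: p0:(4,1)->(4,2) | p1:(2,4)->(3,4) | p2:(3,2)->(2,2)
Step 2: p0:(4,2)->(4,3) | p1:(3,4)->(4,4)->EXIT | p2:(2,2)->(1,2)
Step 3: p0:(4,3)->(4,4)->EXIT | p1:escaped | p2:(1,2)->(0,2)->EXIT

ESCAPED ESCAPED ESCAPED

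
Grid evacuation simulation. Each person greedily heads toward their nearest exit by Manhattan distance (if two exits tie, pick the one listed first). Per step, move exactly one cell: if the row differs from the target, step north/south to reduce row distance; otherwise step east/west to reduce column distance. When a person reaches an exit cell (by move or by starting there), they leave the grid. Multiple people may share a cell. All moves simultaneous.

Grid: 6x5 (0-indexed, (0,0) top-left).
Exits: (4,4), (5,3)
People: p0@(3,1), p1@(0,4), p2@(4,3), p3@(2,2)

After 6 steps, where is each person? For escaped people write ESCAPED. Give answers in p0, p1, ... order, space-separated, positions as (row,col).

Step 1: p0:(3,1)->(4,1) | p1:(0,4)->(1,4) | p2:(4,3)->(4,4)->EXIT | p3:(2,2)->(3,2)
Step 2: p0:(4,1)->(4,2) | p1:(1,4)->(2,4) | p2:escaped | p3:(3,2)->(4,2)
Step 3: p0:(4,2)->(4,3) | p1:(2,4)->(3,4) | p2:escaped | p3:(4,2)->(4,3)
Step 4: p0:(4,3)->(4,4)->EXIT | p1:(3,4)->(4,4)->EXIT | p2:escaped | p3:(4,3)->(4,4)->EXIT

ESCAPED ESCAPED ESCAPED ESCAPED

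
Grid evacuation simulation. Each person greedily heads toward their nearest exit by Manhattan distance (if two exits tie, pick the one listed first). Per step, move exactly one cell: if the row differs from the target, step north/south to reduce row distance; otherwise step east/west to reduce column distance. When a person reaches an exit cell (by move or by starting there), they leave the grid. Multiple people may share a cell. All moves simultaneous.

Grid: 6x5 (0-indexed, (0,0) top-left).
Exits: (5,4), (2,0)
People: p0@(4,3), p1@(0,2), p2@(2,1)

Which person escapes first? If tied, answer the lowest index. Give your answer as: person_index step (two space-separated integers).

Answer: 2 1

Derivation:
Step 1: p0:(4,3)->(5,3) | p1:(0,2)->(1,2) | p2:(2,1)->(2,0)->EXIT
Step 2: p0:(5,3)->(5,4)->EXIT | p1:(1,2)->(2,2) | p2:escaped
Step 3: p0:escaped | p1:(2,2)->(2,1) | p2:escaped
Step 4: p0:escaped | p1:(2,1)->(2,0)->EXIT | p2:escaped
Exit steps: [2, 4, 1]
First to escape: p2 at step 1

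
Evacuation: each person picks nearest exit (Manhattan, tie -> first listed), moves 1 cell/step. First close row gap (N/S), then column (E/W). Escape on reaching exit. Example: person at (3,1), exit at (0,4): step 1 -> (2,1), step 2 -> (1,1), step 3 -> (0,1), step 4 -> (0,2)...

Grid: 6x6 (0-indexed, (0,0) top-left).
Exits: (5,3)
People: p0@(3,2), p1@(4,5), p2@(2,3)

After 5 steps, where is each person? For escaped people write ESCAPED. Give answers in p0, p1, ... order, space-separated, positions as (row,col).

Step 1: p0:(3,2)->(4,2) | p1:(4,5)->(5,5) | p2:(2,3)->(3,3)
Step 2: p0:(4,2)->(5,2) | p1:(5,5)->(5,4) | p2:(3,3)->(4,3)
Step 3: p0:(5,2)->(5,3)->EXIT | p1:(5,4)->(5,3)->EXIT | p2:(4,3)->(5,3)->EXIT

ESCAPED ESCAPED ESCAPED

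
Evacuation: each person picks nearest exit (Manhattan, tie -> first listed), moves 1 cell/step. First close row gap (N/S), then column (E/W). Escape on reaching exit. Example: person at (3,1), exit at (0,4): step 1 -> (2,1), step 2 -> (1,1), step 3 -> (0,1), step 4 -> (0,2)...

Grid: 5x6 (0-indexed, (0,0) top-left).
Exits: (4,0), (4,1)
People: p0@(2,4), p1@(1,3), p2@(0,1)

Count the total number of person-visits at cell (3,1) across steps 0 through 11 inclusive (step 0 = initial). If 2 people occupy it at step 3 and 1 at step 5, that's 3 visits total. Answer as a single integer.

Answer: 1

Derivation:
Step 0: p0@(2,4) p1@(1,3) p2@(0,1) -> at (3,1): 0 [-], cum=0
Step 1: p0@(3,4) p1@(2,3) p2@(1,1) -> at (3,1): 0 [-], cum=0
Step 2: p0@(4,4) p1@(3,3) p2@(2,1) -> at (3,1): 0 [-], cum=0
Step 3: p0@(4,3) p1@(4,3) p2@(3,1) -> at (3,1): 1 [p2], cum=1
Step 4: p0@(4,2) p1@(4,2) p2@ESC -> at (3,1): 0 [-], cum=1
Step 5: p0@ESC p1@ESC p2@ESC -> at (3,1): 0 [-], cum=1
Total visits = 1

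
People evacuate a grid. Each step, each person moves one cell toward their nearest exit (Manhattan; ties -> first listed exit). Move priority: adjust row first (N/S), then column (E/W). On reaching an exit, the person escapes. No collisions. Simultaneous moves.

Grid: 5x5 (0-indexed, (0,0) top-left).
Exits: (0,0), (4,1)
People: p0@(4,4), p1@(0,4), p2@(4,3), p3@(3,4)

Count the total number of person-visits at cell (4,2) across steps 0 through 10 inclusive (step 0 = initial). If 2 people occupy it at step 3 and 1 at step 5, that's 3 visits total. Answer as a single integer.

Answer: 3

Derivation:
Step 0: p0@(4,4) p1@(0,4) p2@(4,3) p3@(3,4) -> at (4,2): 0 [-], cum=0
Step 1: p0@(4,3) p1@(0,3) p2@(4,2) p3@(4,4) -> at (4,2): 1 [p2], cum=1
Step 2: p0@(4,2) p1@(0,2) p2@ESC p3@(4,3) -> at (4,2): 1 [p0], cum=2
Step 3: p0@ESC p1@(0,1) p2@ESC p3@(4,2) -> at (4,2): 1 [p3], cum=3
Step 4: p0@ESC p1@ESC p2@ESC p3@ESC -> at (4,2): 0 [-], cum=3
Total visits = 3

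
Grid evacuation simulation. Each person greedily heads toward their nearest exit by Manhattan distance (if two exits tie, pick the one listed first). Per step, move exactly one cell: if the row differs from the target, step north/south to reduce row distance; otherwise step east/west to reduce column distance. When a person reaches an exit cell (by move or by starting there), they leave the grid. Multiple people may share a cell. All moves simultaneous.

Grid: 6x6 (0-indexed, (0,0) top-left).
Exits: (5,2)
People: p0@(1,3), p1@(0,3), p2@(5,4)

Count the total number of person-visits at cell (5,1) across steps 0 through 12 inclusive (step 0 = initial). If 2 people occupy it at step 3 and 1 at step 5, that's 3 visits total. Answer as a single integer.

Answer: 0

Derivation:
Step 0: p0@(1,3) p1@(0,3) p2@(5,4) -> at (5,1): 0 [-], cum=0
Step 1: p0@(2,3) p1@(1,3) p2@(5,3) -> at (5,1): 0 [-], cum=0
Step 2: p0@(3,3) p1@(2,3) p2@ESC -> at (5,1): 0 [-], cum=0
Step 3: p0@(4,3) p1@(3,3) p2@ESC -> at (5,1): 0 [-], cum=0
Step 4: p0@(5,3) p1@(4,3) p2@ESC -> at (5,1): 0 [-], cum=0
Step 5: p0@ESC p1@(5,3) p2@ESC -> at (5,1): 0 [-], cum=0
Step 6: p0@ESC p1@ESC p2@ESC -> at (5,1): 0 [-], cum=0
Total visits = 0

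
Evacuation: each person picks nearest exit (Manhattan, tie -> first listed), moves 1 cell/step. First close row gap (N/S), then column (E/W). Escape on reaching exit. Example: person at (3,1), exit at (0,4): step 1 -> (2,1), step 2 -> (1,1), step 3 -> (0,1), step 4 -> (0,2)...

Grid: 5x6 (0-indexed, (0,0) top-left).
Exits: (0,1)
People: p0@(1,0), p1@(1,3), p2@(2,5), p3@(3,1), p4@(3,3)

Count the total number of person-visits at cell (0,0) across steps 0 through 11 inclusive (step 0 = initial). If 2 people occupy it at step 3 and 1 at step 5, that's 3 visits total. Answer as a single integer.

Step 0: p0@(1,0) p1@(1,3) p2@(2,5) p3@(3,1) p4@(3,3) -> at (0,0): 0 [-], cum=0
Step 1: p0@(0,0) p1@(0,3) p2@(1,5) p3@(2,1) p4@(2,3) -> at (0,0): 1 [p0], cum=1
Step 2: p0@ESC p1@(0,2) p2@(0,5) p3@(1,1) p4@(1,3) -> at (0,0): 0 [-], cum=1
Step 3: p0@ESC p1@ESC p2@(0,4) p3@ESC p4@(0,3) -> at (0,0): 0 [-], cum=1
Step 4: p0@ESC p1@ESC p2@(0,3) p3@ESC p4@(0,2) -> at (0,0): 0 [-], cum=1
Step 5: p0@ESC p1@ESC p2@(0,2) p3@ESC p4@ESC -> at (0,0): 0 [-], cum=1
Step 6: p0@ESC p1@ESC p2@ESC p3@ESC p4@ESC -> at (0,0): 0 [-], cum=1
Total visits = 1

Answer: 1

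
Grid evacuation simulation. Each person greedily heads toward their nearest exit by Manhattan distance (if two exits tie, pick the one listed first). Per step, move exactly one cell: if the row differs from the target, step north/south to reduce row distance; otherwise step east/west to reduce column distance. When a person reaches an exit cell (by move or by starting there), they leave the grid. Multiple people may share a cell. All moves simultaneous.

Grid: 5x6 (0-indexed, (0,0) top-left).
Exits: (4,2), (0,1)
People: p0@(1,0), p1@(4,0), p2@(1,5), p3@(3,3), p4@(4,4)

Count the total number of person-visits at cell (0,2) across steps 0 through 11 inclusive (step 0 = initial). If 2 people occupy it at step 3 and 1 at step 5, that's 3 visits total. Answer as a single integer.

Answer: 1

Derivation:
Step 0: p0@(1,0) p1@(4,0) p2@(1,5) p3@(3,3) p4@(4,4) -> at (0,2): 0 [-], cum=0
Step 1: p0@(0,0) p1@(4,1) p2@(0,5) p3@(4,3) p4@(4,3) -> at (0,2): 0 [-], cum=0
Step 2: p0@ESC p1@ESC p2@(0,4) p3@ESC p4@ESC -> at (0,2): 0 [-], cum=0
Step 3: p0@ESC p1@ESC p2@(0,3) p3@ESC p4@ESC -> at (0,2): 0 [-], cum=0
Step 4: p0@ESC p1@ESC p2@(0,2) p3@ESC p4@ESC -> at (0,2): 1 [p2], cum=1
Step 5: p0@ESC p1@ESC p2@ESC p3@ESC p4@ESC -> at (0,2): 0 [-], cum=1
Total visits = 1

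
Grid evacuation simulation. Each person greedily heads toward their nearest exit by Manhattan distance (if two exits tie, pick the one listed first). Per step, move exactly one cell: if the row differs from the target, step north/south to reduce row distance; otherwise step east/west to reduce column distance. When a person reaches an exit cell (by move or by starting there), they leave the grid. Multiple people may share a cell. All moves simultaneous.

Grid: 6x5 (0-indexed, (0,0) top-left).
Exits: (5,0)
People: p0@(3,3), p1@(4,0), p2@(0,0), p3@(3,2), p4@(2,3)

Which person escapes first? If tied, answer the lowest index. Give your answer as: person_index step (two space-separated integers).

Step 1: p0:(3,3)->(4,3) | p1:(4,0)->(5,0)->EXIT | p2:(0,0)->(1,0) | p3:(3,2)->(4,2) | p4:(2,3)->(3,3)
Step 2: p0:(4,3)->(5,3) | p1:escaped | p2:(1,0)->(2,0) | p3:(4,2)->(5,2) | p4:(3,3)->(4,3)
Step 3: p0:(5,3)->(5,2) | p1:escaped | p2:(2,0)->(3,0) | p3:(5,2)->(5,1) | p4:(4,3)->(5,3)
Step 4: p0:(5,2)->(5,1) | p1:escaped | p2:(3,0)->(4,0) | p3:(5,1)->(5,0)->EXIT | p4:(5,3)->(5,2)
Step 5: p0:(5,1)->(5,0)->EXIT | p1:escaped | p2:(4,0)->(5,0)->EXIT | p3:escaped | p4:(5,2)->(5,1)
Step 6: p0:escaped | p1:escaped | p2:escaped | p3:escaped | p4:(5,1)->(5,0)->EXIT
Exit steps: [5, 1, 5, 4, 6]
First to escape: p1 at step 1

Answer: 1 1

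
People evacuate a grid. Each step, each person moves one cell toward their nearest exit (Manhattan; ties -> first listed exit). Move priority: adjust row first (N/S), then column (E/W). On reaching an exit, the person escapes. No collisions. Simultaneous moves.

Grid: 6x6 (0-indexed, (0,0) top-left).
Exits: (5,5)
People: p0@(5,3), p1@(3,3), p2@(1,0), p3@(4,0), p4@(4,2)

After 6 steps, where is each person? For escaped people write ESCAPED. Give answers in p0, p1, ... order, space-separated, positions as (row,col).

Step 1: p0:(5,3)->(5,4) | p1:(3,3)->(4,3) | p2:(1,0)->(2,0) | p3:(4,0)->(5,0) | p4:(4,2)->(5,2)
Step 2: p0:(5,4)->(5,5)->EXIT | p1:(4,3)->(5,3) | p2:(2,0)->(3,0) | p3:(5,0)->(5,1) | p4:(5,2)->(5,3)
Step 3: p0:escaped | p1:(5,3)->(5,4) | p2:(3,0)->(4,0) | p3:(5,1)->(5,2) | p4:(5,3)->(5,4)
Step 4: p0:escaped | p1:(5,4)->(5,5)->EXIT | p2:(4,0)->(5,0) | p3:(5,2)->(5,3) | p4:(5,4)->(5,5)->EXIT
Step 5: p0:escaped | p1:escaped | p2:(5,0)->(5,1) | p3:(5,3)->(5,4) | p4:escaped
Step 6: p0:escaped | p1:escaped | p2:(5,1)->(5,2) | p3:(5,4)->(5,5)->EXIT | p4:escaped

ESCAPED ESCAPED (5,2) ESCAPED ESCAPED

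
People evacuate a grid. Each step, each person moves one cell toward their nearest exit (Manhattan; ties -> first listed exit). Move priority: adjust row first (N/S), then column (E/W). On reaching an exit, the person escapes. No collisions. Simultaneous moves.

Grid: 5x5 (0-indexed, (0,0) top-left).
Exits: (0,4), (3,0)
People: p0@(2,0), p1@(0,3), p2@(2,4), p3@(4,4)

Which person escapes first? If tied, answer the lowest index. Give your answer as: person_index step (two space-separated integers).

Step 1: p0:(2,0)->(3,0)->EXIT | p1:(0,3)->(0,4)->EXIT | p2:(2,4)->(1,4) | p3:(4,4)->(3,4)
Step 2: p0:escaped | p1:escaped | p2:(1,4)->(0,4)->EXIT | p3:(3,4)->(2,4)
Step 3: p0:escaped | p1:escaped | p2:escaped | p3:(2,4)->(1,4)
Step 4: p0:escaped | p1:escaped | p2:escaped | p3:(1,4)->(0,4)->EXIT
Exit steps: [1, 1, 2, 4]
First to escape: p0 at step 1

Answer: 0 1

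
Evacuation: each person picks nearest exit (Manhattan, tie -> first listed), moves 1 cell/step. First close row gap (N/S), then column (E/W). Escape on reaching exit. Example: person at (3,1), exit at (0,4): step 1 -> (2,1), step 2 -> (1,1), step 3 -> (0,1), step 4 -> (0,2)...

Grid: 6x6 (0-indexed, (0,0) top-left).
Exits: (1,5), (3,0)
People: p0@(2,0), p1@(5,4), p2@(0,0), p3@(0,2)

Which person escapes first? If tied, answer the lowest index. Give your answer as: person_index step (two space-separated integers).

Answer: 0 1

Derivation:
Step 1: p0:(2,0)->(3,0)->EXIT | p1:(5,4)->(4,4) | p2:(0,0)->(1,0) | p3:(0,2)->(1,2)
Step 2: p0:escaped | p1:(4,4)->(3,4) | p2:(1,0)->(2,0) | p3:(1,2)->(1,3)
Step 3: p0:escaped | p1:(3,4)->(2,4) | p2:(2,0)->(3,0)->EXIT | p3:(1,3)->(1,4)
Step 4: p0:escaped | p1:(2,4)->(1,4) | p2:escaped | p3:(1,4)->(1,5)->EXIT
Step 5: p0:escaped | p1:(1,4)->(1,5)->EXIT | p2:escaped | p3:escaped
Exit steps: [1, 5, 3, 4]
First to escape: p0 at step 1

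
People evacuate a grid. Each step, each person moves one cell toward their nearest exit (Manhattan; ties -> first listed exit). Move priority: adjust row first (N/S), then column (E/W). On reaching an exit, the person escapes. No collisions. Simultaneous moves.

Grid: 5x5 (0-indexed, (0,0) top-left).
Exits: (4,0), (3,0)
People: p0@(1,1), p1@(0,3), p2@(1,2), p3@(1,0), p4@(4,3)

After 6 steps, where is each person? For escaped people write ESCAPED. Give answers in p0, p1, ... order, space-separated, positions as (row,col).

Step 1: p0:(1,1)->(2,1) | p1:(0,3)->(1,3) | p2:(1,2)->(2,2) | p3:(1,0)->(2,0) | p4:(4,3)->(4,2)
Step 2: p0:(2,1)->(3,1) | p1:(1,3)->(2,3) | p2:(2,2)->(3,2) | p3:(2,0)->(3,0)->EXIT | p4:(4,2)->(4,1)
Step 3: p0:(3,1)->(3,0)->EXIT | p1:(2,3)->(3,3) | p2:(3,2)->(3,1) | p3:escaped | p4:(4,1)->(4,0)->EXIT
Step 4: p0:escaped | p1:(3,3)->(3,2) | p2:(3,1)->(3,0)->EXIT | p3:escaped | p4:escaped
Step 5: p0:escaped | p1:(3,2)->(3,1) | p2:escaped | p3:escaped | p4:escaped
Step 6: p0:escaped | p1:(3,1)->(3,0)->EXIT | p2:escaped | p3:escaped | p4:escaped

ESCAPED ESCAPED ESCAPED ESCAPED ESCAPED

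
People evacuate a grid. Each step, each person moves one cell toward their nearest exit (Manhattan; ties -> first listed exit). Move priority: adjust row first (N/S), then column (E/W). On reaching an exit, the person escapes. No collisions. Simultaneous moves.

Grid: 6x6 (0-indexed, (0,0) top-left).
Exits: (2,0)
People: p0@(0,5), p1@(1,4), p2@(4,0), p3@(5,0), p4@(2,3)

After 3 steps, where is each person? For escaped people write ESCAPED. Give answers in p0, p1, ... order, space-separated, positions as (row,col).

Step 1: p0:(0,5)->(1,5) | p1:(1,4)->(2,4) | p2:(4,0)->(3,0) | p3:(5,0)->(4,0) | p4:(2,3)->(2,2)
Step 2: p0:(1,5)->(2,5) | p1:(2,4)->(2,3) | p2:(3,0)->(2,0)->EXIT | p3:(4,0)->(3,0) | p4:(2,2)->(2,1)
Step 3: p0:(2,5)->(2,4) | p1:(2,3)->(2,2) | p2:escaped | p3:(3,0)->(2,0)->EXIT | p4:(2,1)->(2,0)->EXIT

(2,4) (2,2) ESCAPED ESCAPED ESCAPED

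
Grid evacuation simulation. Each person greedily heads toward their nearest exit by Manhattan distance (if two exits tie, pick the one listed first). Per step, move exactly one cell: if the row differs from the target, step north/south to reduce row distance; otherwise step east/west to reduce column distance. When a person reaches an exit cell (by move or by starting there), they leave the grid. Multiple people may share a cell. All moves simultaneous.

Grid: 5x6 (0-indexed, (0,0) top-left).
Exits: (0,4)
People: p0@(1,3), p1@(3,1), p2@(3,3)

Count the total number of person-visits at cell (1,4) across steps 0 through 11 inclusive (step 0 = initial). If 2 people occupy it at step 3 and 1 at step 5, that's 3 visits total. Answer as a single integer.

Step 0: p0@(1,3) p1@(3,1) p2@(3,3) -> at (1,4): 0 [-], cum=0
Step 1: p0@(0,3) p1@(2,1) p2@(2,3) -> at (1,4): 0 [-], cum=0
Step 2: p0@ESC p1@(1,1) p2@(1,3) -> at (1,4): 0 [-], cum=0
Step 3: p0@ESC p1@(0,1) p2@(0,3) -> at (1,4): 0 [-], cum=0
Step 4: p0@ESC p1@(0,2) p2@ESC -> at (1,4): 0 [-], cum=0
Step 5: p0@ESC p1@(0,3) p2@ESC -> at (1,4): 0 [-], cum=0
Step 6: p0@ESC p1@ESC p2@ESC -> at (1,4): 0 [-], cum=0
Total visits = 0

Answer: 0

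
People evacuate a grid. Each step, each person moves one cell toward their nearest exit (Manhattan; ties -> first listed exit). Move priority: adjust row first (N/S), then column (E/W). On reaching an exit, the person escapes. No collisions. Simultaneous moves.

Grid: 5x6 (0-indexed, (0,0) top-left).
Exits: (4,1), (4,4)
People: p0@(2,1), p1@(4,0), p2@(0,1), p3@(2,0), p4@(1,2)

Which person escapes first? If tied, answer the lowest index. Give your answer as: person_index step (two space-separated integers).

Step 1: p0:(2,1)->(3,1) | p1:(4,0)->(4,1)->EXIT | p2:(0,1)->(1,1) | p3:(2,0)->(3,0) | p4:(1,2)->(2,2)
Step 2: p0:(3,1)->(4,1)->EXIT | p1:escaped | p2:(1,1)->(2,1) | p3:(3,0)->(4,0) | p4:(2,2)->(3,2)
Step 3: p0:escaped | p1:escaped | p2:(2,1)->(3,1) | p3:(4,0)->(4,1)->EXIT | p4:(3,2)->(4,2)
Step 4: p0:escaped | p1:escaped | p2:(3,1)->(4,1)->EXIT | p3:escaped | p4:(4,2)->(4,1)->EXIT
Exit steps: [2, 1, 4, 3, 4]
First to escape: p1 at step 1

Answer: 1 1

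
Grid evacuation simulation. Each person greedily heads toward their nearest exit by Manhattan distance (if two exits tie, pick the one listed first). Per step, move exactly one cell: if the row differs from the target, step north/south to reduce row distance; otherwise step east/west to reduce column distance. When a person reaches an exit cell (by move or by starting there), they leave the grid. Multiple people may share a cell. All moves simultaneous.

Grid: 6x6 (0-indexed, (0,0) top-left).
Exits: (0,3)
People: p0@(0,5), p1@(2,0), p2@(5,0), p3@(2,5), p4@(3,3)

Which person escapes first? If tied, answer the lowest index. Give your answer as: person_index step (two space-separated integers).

Step 1: p0:(0,5)->(0,4) | p1:(2,0)->(1,0) | p2:(5,0)->(4,0) | p3:(2,5)->(1,5) | p4:(3,3)->(2,3)
Step 2: p0:(0,4)->(0,3)->EXIT | p1:(1,0)->(0,0) | p2:(4,0)->(3,0) | p3:(1,5)->(0,5) | p4:(2,3)->(1,3)
Step 3: p0:escaped | p1:(0,0)->(0,1) | p2:(3,0)->(2,0) | p3:(0,5)->(0,4) | p4:(1,3)->(0,3)->EXIT
Step 4: p0:escaped | p1:(0,1)->(0,2) | p2:(2,0)->(1,0) | p3:(0,4)->(0,3)->EXIT | p4:escaped
Step 5: p0:escaped | p1:(0,2)->(0,3)->EXIT | p2:(1,0)->(0,0) | p3:escaped | p4:escaped
Step 6: p0:escaped | p1:escaped | p2:(0,0)->(0,1) | p3:escaped | p4:escaped
Step 7: p0:escaped | p1:escaped | p2:(0,1)->(0,2) | p3:escaped | p4:escaped
Step 8: p0:escaped | p1:escaped | p2:(0,2)->(0,3)->EXIT | p3:escaped | p4:escaped
Exit steps: [2, 5, 8, 4, 3]
First to escape: p0 at step 2

Answer: 0 2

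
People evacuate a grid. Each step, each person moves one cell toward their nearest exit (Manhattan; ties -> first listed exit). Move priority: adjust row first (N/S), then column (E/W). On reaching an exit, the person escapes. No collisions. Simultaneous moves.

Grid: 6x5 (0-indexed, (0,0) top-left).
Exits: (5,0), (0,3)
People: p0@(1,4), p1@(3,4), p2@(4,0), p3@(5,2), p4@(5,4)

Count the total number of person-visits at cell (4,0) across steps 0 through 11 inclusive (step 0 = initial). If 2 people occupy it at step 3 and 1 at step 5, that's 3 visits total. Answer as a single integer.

Step 0: p0@(1,4) p1@(3,4) p2@(4,0) p3@(5,2) p4@(5,4) -> at (4,0): 1 [p2], cum=1
Step 1: p0@(0,4) p1@(2,4) p2@ESC p3@(5,1) p4@(5,3) -> at (4,0): 0 [-], cum=1
Step 2: p0@ESC p1@(1,4) p2@ESC p3@ESC p4@(5,2) -> at (4,0): 0 [-], cum=1
Step 3: p0@ESC p1@(0,4) p2@ESC p3@ESC p4@(5,1) -> at (4,0): 0 [-], cum=1
Step 4: p0@ESC p1@ESC p2@ESC p3@ESC p4@ESC -> at (4,0): 0 [-], cum=1
Total visits = 1

Answer: 1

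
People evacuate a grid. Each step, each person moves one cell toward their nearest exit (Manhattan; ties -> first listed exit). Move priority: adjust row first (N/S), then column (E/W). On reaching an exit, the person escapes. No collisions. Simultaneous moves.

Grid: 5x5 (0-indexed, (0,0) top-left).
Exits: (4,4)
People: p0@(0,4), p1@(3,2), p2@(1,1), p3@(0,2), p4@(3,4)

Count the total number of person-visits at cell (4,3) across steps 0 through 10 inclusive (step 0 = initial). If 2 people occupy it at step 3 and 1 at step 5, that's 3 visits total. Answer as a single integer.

Step 0: p0@(0,4) p1@(3,2) p2@(1,1) p3@(0,2) p4@(3,4) -> at (4,3): 0 [-], cum=0
Step 1: p0@(1,4) p1@(4,2) p2@(2,1) p3@(1,2) p4@ESC -> at (4,3): 0 [-], cum=0
Step 2: p0@(2,4) p1@(4,3) p2@(3,1) p3@(2,2) p4@ESC -> at (4,3): 1 [p1], cum=1
Step 3: p0@(3,4) p1@ESC p2@(4,1) p3@(3,2) p4@ESC -> at (4,3): 0 [-], cum=1
Step 4: p0@ESC p1@ESC p2@(4,2) p3@(4,2) p4@ESC -> at (4,3): 0 [-], cum=1
Step 5: p0@ESC p1@ESC p2@(4,3) p3@(4,3) p4@ESC -> at (4,3): 2 [p2,p3], cum=3
Step 6: p0@ESC p1@ESC p2@ESC p3@ESC p4@ESC -> at (4,3): 0 [-], cum=3
Total visits = 3

Answer: 3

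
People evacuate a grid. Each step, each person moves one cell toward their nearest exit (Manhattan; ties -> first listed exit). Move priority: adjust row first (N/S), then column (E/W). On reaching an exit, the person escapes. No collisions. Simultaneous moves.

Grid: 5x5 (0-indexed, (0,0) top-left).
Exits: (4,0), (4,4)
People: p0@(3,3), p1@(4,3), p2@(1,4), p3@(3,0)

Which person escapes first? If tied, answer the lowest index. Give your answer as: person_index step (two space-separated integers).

Step 1: p0:(3,3)->(4,3) | p1:(4,3)->(4,4)->EXIT | p2:(1,4)->(2,4) | p3:(3,0)->(4,0)->EXIT
Step 2: p0:(4,3)->(4,4)->EXIT | p1:escaped | p2:(2,4)->(3,4) | p3:escaped
Step 3: p0:escaped | p1:escaped | p2:(3,4)->(4,4)->EXIT | p3:escaped
Exit steps: [2, 1, 3, 1]
First to escape: p1 at step 1

Answer: 1 1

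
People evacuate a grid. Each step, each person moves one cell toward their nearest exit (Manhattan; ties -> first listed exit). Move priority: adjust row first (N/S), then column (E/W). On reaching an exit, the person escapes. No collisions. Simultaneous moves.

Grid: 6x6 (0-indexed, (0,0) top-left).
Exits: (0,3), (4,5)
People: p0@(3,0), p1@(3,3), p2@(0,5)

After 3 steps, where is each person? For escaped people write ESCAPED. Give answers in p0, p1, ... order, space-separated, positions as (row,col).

Step 1: p0:(3,0)->(2,0) | p1:(3,3)->(2,3) | p2:(0,5)->(0,4)
Step 2: p0:(2,0)->(1,0) | p1:(2,3)->(1,3) | p2:(0,4)->(0,3)->EXIT
Step 3: p0:(1,0)->(0,0) | p1:(1,3)->(0,3)->EXIT | p2:escaped

(0,0) ESCAPED ESCAPED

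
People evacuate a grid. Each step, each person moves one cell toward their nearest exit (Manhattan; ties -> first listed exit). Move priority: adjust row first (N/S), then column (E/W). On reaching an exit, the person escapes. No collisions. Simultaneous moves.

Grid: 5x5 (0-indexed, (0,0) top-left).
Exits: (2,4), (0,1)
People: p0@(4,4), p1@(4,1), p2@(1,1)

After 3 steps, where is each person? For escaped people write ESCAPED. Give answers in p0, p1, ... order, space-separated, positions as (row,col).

Step 1: p0:(4,4)->(3,4) | p1:(4,1)->(3,1) | p2:(1,1)->(0,1)->EXIT
Step 2: p0:(3,4)->(2,4)->EXIT | p1:(3,1)->(2,1) | p2:escaped
Step 3: p0:escaped | p1:(2,1)->(1,1) | p2:escaped

ESCAPED (1,1) ESCAPED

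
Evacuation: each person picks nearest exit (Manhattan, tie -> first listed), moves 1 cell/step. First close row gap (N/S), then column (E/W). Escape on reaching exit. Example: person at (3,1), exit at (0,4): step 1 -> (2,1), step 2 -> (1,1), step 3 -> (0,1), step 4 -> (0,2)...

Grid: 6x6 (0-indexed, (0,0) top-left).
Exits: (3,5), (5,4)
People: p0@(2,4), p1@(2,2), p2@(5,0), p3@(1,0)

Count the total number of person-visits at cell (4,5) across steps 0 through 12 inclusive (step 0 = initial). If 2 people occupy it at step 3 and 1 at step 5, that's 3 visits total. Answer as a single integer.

Answer: 0

Derivation:
Step 0: p0@(2,4) p1@(2,2) p2@(5,0) p3@(1,0) -> at (4,5): 0 [-], cum=0
Step 1: p0@(3,4) p1@(3,2) p2@(5,1) p3@(2,0) -> at (4,5): 0 [-], cum=0
Step 2: p0@ESC p1@(3,3) p2@(5,2) p3@(3,0) -> at (4,5): 0 [-], cum=0
Step 3: p0@ESC p1@(3,4) p2@(5,3) p3@(3,1) -> at (4,5): 0 [-], cum=0
Step 4: p0@ESC p1@ESC p2@ESC p3@(3,2) -> at (4,5): 0 [-], cum=0
Step 5: p0@ESC p1@ESC p2@ESC p3@(3,3) -> at (4,5): 0 [-], cum=0
Step 6: p0@ESC p1@ESC p2@ESC p3@(3,4) -> at (4,5): 0 [-], cum=0
Step 7: p0@ESC p1@ESC p2@ESC p3@ESC -> at (4,5): 0 [-], cum=0
Total visits = 0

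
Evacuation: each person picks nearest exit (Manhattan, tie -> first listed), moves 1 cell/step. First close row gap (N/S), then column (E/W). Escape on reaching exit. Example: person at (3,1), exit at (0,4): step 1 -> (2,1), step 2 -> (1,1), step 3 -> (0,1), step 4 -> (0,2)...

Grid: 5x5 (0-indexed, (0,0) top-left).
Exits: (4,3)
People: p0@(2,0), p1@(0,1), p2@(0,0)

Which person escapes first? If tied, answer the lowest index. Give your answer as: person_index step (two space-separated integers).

Answer: 0 5

Derivation:
Step 1: p0:(2,0)->(3,0) | p1:(0,1)->(1,1) | p2:(0,0)->(1,0)
Step 2: p0:(3,0)->(4,0) | p1:(1,1)->(2,1) | p2:(1,0)->(2,0)
Step 3: p0:(4,0)->(4,1) | p1:(2,1)->(3,1) | p2:(2,0)->(3,0)
Step 4: p0:(4,1)->(4,2) | p1:(3,1)->(4,1) | p2:(3,0)->(4,0)
Step 5: p0:(4,2)->(4,3)->EXIT | p1:(4,1)->(4,2) | p2:(4,0)->(4,1)
Step 6: p0:escaped | p1:(4,2)->(4,3)->EXIT | p2:(4,1)->(4,2)
Step 7: p0:escaped | p1:escaped | p2:(4,2)->(4,3)->EXIT
Exit steps: [5, 6, 7]
First to escape: p0 at step 5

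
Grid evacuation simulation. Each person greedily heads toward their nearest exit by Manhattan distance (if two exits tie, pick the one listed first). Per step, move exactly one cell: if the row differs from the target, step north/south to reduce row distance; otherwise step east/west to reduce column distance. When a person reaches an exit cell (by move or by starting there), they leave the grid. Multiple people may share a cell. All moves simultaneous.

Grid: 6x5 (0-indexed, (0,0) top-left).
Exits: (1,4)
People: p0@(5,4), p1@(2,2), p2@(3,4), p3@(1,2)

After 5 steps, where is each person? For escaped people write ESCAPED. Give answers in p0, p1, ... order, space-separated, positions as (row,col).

Step 1: p0:(5,4)->(4,4) | p1:(2,2)->(1,2) | p2:(3,4)->(2,4) | p3:(1,2)->(1,3)
Step 2: p0:(4,4)->(3,4) | p1:(1,2)->(1,3) | p2:(2,4)->(1,4)->EXIT | p3:(1,3)->(1,4)->EXIT
Step 3: p0:(3,4)->(2,4) | p1:(1,3)->(1,4)->EXIT | p2:escaped | p3:escaped
Step 4: p0:(2,4)->(1,4)->EXIT | p1:escaped | p2:escaped | p3:escaped

ESCAPED ESCAPED ESCAPED ESCAPED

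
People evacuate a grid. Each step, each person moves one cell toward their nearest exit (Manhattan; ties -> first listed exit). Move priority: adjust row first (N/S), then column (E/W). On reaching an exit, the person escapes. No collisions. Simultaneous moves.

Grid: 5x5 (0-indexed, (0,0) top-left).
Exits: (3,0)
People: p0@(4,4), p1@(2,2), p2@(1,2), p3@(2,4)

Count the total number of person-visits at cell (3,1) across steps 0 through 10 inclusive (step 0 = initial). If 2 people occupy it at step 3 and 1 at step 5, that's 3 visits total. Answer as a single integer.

Answer: 4

Derivation:
Step 0: p0@(4,4) p1@(2,2) p2@(1,2) p3@(2,4) -> at (3,1): 0 [-], cum=0
Step 1: p0@(3,4) p1@(3,2) p2@(2,2) p3@(3,4) -> at (3,1): 0 [-], cum=0
Step 2: p0@(3,3) p1@(3,1) p2@(3,2) p3@(3,3) -> at (3,1): 1 [p1], cum=1
Step 3: p0@(3,2) p1@ESC p2@(3,1) p3@(3,2) -> at (3,1): 1 [p2], cum=2
Step 4: p0@(3,1) p1@ESC p2@ESC p3@(3,1) -> at (3,1): 2 [p0,p3], cum=4
Step 5: p0@ESC p1@ESC p2@ESC p3@ESC -> at (3,1): 0 [-], cum=4
Total visits = 4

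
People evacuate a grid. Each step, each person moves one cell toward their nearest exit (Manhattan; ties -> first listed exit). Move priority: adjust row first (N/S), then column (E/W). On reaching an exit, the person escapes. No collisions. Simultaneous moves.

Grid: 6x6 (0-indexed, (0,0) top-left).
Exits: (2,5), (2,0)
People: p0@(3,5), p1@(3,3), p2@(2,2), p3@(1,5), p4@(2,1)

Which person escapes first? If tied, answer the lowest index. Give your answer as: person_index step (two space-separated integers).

Answer: 0 1

Derivation:
Step 1: p0:(3,5)->(2,5)->EXIT | p1:(3,3)->(2,3) | p2:(2,2)->(2,1) | p3:(1,5)->(2,5)->EXIT | p4:(2,1)->(2,0)->EXIT
Step 2: p0:escaped | p1:(2,3)->(2,4) | p2:(2,1)->(2,0)->EXIT | p3:escaped | p4:escaped
Step 3: p0:escaped | p1:(2,4)->(2,5)->EXIT | p2:escaped | p3:escaped | p4:escaped
Exit steps: [1, 3, 2, 1, 1]
First to escape: p0 at step 1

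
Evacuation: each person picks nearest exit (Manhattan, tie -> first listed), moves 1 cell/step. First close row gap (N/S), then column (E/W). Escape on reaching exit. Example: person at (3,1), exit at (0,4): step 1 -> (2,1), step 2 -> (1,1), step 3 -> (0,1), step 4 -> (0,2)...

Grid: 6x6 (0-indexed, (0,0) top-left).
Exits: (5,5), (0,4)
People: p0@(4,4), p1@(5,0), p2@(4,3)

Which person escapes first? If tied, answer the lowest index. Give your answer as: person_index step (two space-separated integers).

Step 1: p0:(4,4)->(5,4) | p1:(5,0)->(5,1) | p2:(4,3)->(5,3)
Step 2: p0:(5,4)->(5,5)->EXIT | p1:(5,1)->(5,2) | p2:(5,3)->(5,4)
Step 3: p0:escaped | p1:(5,2)->(5,3) | p2:(5,4)->(5,5)->EXIT
Step 4: p0:escaped | p1:(5,3)->(5,4) | p2:escaped
Step 5: p0:escaped | p1:(5,4)->(5,5)->EXIT | p2:escaped
Exit steps: [2, 5, 3]
First to escape: p0 at step 2

Answer: 0 2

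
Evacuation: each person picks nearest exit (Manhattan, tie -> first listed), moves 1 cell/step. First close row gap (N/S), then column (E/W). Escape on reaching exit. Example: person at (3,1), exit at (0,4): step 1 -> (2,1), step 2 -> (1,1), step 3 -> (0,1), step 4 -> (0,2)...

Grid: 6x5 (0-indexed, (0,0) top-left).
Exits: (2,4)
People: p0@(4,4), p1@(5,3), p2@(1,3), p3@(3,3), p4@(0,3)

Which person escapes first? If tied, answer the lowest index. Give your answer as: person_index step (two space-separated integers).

Answer: 0 2

Derivation:
Step 1: p0:(4,4)->(3,4) | p1:(5,3)->(4,3) | p2:(1,3)->(2,3) | p3:(3,3)->(2,3) | p4:(0,3)->(1,3)
Step 2: p0:(3,4)->(2,4)->EXIT | p1:(4,3)->(3,3) | p2:(2,3)->(2,4)->EXIT | p3:(2,3)->(2,4)->EXIT | p4:(1,3)->(2,3)
Step 3: p0:escaped | p1:(3,3)->(2,3) | p2:escaped | p3:escaped | p4:(2,3)->(2,4)->EXIT
Step 4: p0:escaped | p1:(2,3)->(2,4)->EXIT | p2:escaped | p3:escaped | p4:escaped
Exit steps: [2, 4, 2, 2, 3]
First to escape: p0 at step 2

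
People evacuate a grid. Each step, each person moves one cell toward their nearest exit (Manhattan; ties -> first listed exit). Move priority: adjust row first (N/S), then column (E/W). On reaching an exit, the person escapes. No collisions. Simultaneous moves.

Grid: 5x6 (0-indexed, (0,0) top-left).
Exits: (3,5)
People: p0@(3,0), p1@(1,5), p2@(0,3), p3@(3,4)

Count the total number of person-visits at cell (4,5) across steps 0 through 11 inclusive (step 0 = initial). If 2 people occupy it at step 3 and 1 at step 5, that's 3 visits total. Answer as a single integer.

Answer: 0

Derivation:
Step 0: p0@(3,0) p1@(1,5) p2@(0,3) p3@(3,4) -> at (4,5): 0 [-], cum=0
Step 1: p0@(3,1) p1@(2,5) p2@(1,3) p3@ESC -> at (4,5): 0 [-], cum=0
Step 2: p0@(3,2) p1@ESC p2@(2,3) p3@ESC -> at (4,5): 0 [-], cum=0
Step 3: p0@(3,3) p1@ESC p2@(3,3) p3@ESC -> at (4,5): 0 [-], cum=0
Step 4: p0@(3,4) p1@ESC p2@(3,4) p3@ESC -> at (4,5): 0 [-], cum=0
Step 5: p0@ESC p1@ESC p2@ESC p3@ESC -> at (4,5): 0 [-], cum=0
Total visits = 0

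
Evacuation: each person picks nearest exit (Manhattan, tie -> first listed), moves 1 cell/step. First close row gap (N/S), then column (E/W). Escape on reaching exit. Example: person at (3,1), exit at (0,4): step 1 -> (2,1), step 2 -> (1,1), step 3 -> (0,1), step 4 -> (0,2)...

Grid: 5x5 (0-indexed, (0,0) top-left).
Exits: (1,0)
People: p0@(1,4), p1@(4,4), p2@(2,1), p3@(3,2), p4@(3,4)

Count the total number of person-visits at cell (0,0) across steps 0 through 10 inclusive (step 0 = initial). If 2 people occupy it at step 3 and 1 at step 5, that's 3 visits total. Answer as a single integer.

Answer: 0

Derivation:
Step 0: p0@(1,4) p1@(4,4) p2@(2,1) p3@(3,2) p4@(3,4) -> at (0,0): 0 [-], cum=0
Step 1: p0@(1,3) p1@(3,4) p2@(1,1) p3@(2,2) p4@(2,4) -> at (0,0): 0 [-], cum=0
Step 2: p0@(1,2) p1@(2,4) p2@ESC p3@(1,2) p4@(1,4) -> at (0,0): 0 [-], cum=0
Step 3: p0@(1,1) p1@(1,4) p2@ESC p3@(1,1) p4@(1,3) -> at (0,0): 0 [-], cum=0
Step 4: p0@ESC p1@(1,3) p2@ESC p3@ESC p4@(1,2) -> at (0,0): 0 [-], cum=0
Step 5: p0@ESC p1@(1,2) p2@ESC p3@ESC p4@(1,1) -> at (0,0): 0 [-], cum=0
Step 6: p0@ESC p1@(1,1) p2@ESC p3@ESC p4@ESC -> at (0,0): 0 [-], cum=0
Step 7: p0@ESC p1@ESC p2@ESC p3@ESC p4@ESC -> at (0,0): 0 [-], cum=0
Total visits = 0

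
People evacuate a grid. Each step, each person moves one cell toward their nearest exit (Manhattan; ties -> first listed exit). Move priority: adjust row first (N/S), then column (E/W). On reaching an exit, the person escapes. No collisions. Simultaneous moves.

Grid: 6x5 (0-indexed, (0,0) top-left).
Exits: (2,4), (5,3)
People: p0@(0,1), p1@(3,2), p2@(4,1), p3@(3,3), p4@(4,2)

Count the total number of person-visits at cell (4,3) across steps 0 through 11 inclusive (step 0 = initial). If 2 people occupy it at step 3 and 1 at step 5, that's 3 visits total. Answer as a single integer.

Step 0: p0@(0,1) p1@(3,2) p2@(4,1) p3@(3,3) p4@(4,2) -> at (4,3): 0 [-], cum=0
Step 1: p0@(1,1) p1@(2,2) p2@(5,1) p3@(2,3) p4@(5,2) -> at (4,3): 0 [-], cum=0
Step 2: p0@(2,1) p1@(2,3) p2@(5,2) p3@ESC p4@ESC -> at (4,3): 0 [-], cum=0
Step 3: p0@(2,2) p1@ESC p2@ESC p3@ESC p4@ESC -> at (4,3): 0 [-], cum=0
Step 4: p0@(2,3) p1@ESC p2@ESC p3@ESC p4@ESC -> at (4,3): 0 [-], cum=0
Step 5: p0@ESC p1@ESC p2@ESC p3@ESC p4@ESC -> at (4,3): 0 [-], cum=0
Total visits = 0

Answer: 0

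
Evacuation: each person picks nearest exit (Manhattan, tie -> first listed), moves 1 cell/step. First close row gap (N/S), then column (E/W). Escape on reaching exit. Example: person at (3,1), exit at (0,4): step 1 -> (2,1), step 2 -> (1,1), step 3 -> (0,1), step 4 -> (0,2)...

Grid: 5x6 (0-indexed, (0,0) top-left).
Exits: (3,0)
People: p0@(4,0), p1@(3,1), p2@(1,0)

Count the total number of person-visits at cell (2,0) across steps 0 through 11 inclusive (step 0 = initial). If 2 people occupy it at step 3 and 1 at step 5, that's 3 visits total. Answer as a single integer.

Answer: 1

Derivation:
Step 0: p0@(4,0) p1@(3,1) p2@(1,0) -> at (2,0): 0 [-], cum=0
Step 1: p0@ESC p1@ESC p2@(2,0) -> at (2,0): 1 [p2], cum=1
Step 2: p0@ESC p1@ESC p2@ESC -> at (2,0): 0 [-], cum=1
Total visits = 1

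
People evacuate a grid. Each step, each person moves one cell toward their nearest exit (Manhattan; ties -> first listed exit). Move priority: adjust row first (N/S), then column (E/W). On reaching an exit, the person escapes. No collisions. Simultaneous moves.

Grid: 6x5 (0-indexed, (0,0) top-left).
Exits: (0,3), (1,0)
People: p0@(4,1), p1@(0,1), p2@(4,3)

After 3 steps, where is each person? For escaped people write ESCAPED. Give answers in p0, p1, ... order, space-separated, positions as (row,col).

Step 1: p0:(4,1)->(3,1) | p1:(0,1)->(0,2) | p2:(4,3)->(3,3)
Step 2: p0:(3,1)->(2,1) | p1:(0,2)->(0,3)->EXIT | p2:(3,3)->(2,3)
Step 3: p0:(2,1)->(1,1) | p1:escaped | p2:(2,3)->(1,3)

(1,1) ESCAPED (1,3)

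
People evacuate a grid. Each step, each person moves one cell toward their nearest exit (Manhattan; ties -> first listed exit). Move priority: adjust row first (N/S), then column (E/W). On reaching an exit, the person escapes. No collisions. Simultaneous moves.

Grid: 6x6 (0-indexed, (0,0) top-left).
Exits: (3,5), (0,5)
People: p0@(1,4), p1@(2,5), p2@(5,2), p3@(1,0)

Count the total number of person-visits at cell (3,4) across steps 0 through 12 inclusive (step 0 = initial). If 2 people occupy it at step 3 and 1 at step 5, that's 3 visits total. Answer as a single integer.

Answer: 1

Derivation:
Step 0: p0@(1,4) p1@(2,5) p2@(5,2) p3@(1,0) -> at (3,4): 0 [-], cum=0
Step 1: p0@(0,4) p1@ESC p2@(4,2) p3@(0,0) -> at (3,4): 0 [-], cum=0
Step 2: p0@ESC p1@ESC p2@(3,2) p3@(0,1) -> at (3,4): 0 [-], cum=0
Step 3: p0@ESC p1@ESC p2@(3,3) p3@(0,2) -> at (3,4): 0 [-], cum=0
Step 4: p0@ESC p1@ESC p2@(3,4) p3@(0,3) -> at (3,4): 1 [p2], cum=1
Step 5: p0@ESC p1@ESC p2@ESC p3@(0,4) -> at (3,4): 0 [-], cum=1
Step 6: p0@ESC p1@ESC p2@ESC p3@ESC -> at (3,4): 0 [-], cum=1
Total visits = 1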